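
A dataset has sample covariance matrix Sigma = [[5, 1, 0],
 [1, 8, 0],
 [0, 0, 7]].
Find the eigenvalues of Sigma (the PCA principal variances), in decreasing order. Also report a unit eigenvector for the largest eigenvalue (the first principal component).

Step 1 — characteristic polynomial p(λ) = det(λI - Sigma) = λ³ - tr·λ² + c_1·λ - det, where tr = trace, c_1 = sum of the principal 2×2 minors, det = det(Sigma):
  tr = 5 + 8 + 7 = 20,
  c_1 = (5·8 - (1)²) + (5·7 - (0)²) + (8·7 - (0)²) = 39 + 35 + 56 = 130,
  det = 5·(8·7 - (0)²) - (1)·((1)·7 - (0)·(0)) + (0)·((1)·(0) - 8·(0)) = 5·(56) - (1)·(7) + (0)·(0) = 273.
  So p(λ) = λ³ - 20λ² + 130λ - 273.
Step 2 — look for an integer root (rational root theorem: any rational root is an integer divisor of 273). Testing λ = 7:
  p(7) = 343 - 980 + 910 - 273 = 0  ✓
  Dividing out (λ - 7): p(λ) = (λ - 7)(λ² - 13λ + 39).
Step 3 — remaining eigenvalues from the quadratic λ² - 13λ + 39 = 0:
  Δ = 13² - 4·39 = 169 - 156 = 13,  λ = (13 ± √13)/2 = (13 ± 3.6056)/2 ≈ 8.3028 or 4.6972.
  Sorted: λ_1 = 8.3028,  λ_2 = 7,  λ_3 = 4.6972  (check: sum = 20 = tr ✓).

Step 4 — unit eigenvector for λ_1 ≈ 8.3028: v spans the null space of (Sigma - λ_1 I), whose rows are
  r_1 = (-3.3028, 1, 0),  r_2 = (1, -0.3028, 0),  r_3 = (0, 0, -1.3028).
  v is orthogonal to every row, so take v ∝ r_1 × r_3 = ((1)·(-1.3028) - (0)·(0), (0)·(0) - (-3.3028)·(-1.3028), (-3.3028)·(0) - (1)·(0)) ≈ (-1.3028, -4.3028, 0).
  Rescale (multiply by -1 so the first nonzero entry is positive): u = (1.3028, 4.3028, 0).
  ||u|| = √((1.3028)² + (4.3028)² + (0)²) = √(20.2111) ≈ 4.4957,  v_1 = u/||u|| ≈ (0.2898, 0.9571, 0) (||v_1|| = 1).

λ_1 = 8.3028,  λ_2 = 7,  λ_3 = 4.6972;  v_1 ≈ (0.2898, 0.9571, 0)


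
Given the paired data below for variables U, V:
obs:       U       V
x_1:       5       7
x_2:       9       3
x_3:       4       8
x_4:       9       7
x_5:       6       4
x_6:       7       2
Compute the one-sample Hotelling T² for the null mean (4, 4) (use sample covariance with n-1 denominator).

Step 1 — sample mean vector:
  mean(U) = (5 + 9 + 4 + 9 + 6 + 7) / 6 = 40/6 = 6.6667
  mean(V) = (7 + 3 + 8 + 7 + 4 + 2) / 6 = 31/6 = 5.1667
  x̄ = (6.6667, 5.1667),  deviation x̄ - mu_0 = (6.6667, 5.1667) - (4, 4) = (2.6667, 1.1667).

Step 2 — sample covariance matrix, S[i,j] = (1/(n-1)) · Σ_k (x_{k,i} - mean_i) · (x_{k,j} - mean_j), divisor n-1 = 5:
  S[U,U] = ((-1.6667)·(-1.6667) + (2.3333)·(2.3333) + (-2.6667)·(-2.6667) + (2.3333)·(2.3333) + (-0.6667)·(-0.6667) + (0.3333)·(0.3333)) / 5 = 21.3333/5 = 4.2667
  S[U,V] = ((-1.6667)·(1.8333) + (2.3333)·(-2.1667) + (-2.6667)·(2.8333) + (2.3333)·(1.8333) + (-0.6667)·(-1.1667) + (0.3333)·(-3.1667)) / 5 = -11.6667/5 = -2.3333
  S[V,V] = ((1.8333)·(1.8333) + (-2.1667)·(-2.1667) + (2.8333)·(2.8333) + (1.8333)·(1.8333) + (-1.1667)·(-1.1667) + (-3.1667)·(-3.1667)) / 5 = 30.8333/5 = 6.1667
  S = [[4.2667, -2.3333],
 [-2.3333, 6.1667]].

Step 3 — invert S. det(S) = 4.2667·6.1667 - (-2.3333)² = 20.8667.
  S^{-1} = (1/det) · [[d, -b], [-b, a]] = [[0.2955, 0.1118],
 [0.1118, 0.2045]].

Step 4 — quadratic form (x̄ - mu_0)^T · S^{-1} · (x̄ - mu_0):
  S^{-1} · (x̄ - mu_0) = (0.9185, 0.5367),
  (x̄ - mu_0)^T · [...] = (2.6667)·(0.9185) + (1.1667)·(0.5367) = 3.0756.

Step 5 — scale by n: T² = 6 · 3.0756 = 18.4537.

T² ≈ 18.4537


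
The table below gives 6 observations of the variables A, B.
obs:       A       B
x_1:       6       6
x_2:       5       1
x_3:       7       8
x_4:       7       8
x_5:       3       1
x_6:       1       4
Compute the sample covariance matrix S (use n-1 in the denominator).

Step 1 — column means:
  mean(A) = (6 + 5 + 7 + 7 + 3 + 1) / 6 = 29/6 = 4.8333
  mean(B) = (6 + 1 + 8 + 8 + 1 + 4) / 6 = 28/6 = 4.6667

Step 2 — sample covariance S[i,j] = (1/(n-1)) · Σ_k (x_{k,i} - mean_i) · (x_{k,j} - mean_j), with n-1 = 5.
  S[A,A] = ((1.1667)·(1.1667) + (0.1667)·(0.1667) + (2.1667)·(2.1667) + (2.1667)·(2.1667) + (-1.8333)·(-1.8333) + (-3.8333)·(-3.8333)) / 5 = 28.8333/5 = 5.7667
  S[A,B] = ((1.1667)·(1.3333) + (0.1667)·(-3.6667) + (2.1667)·(3.3333) + (2.1667)·(3.3333) + (-1.8333)·(-3.6667) + (-3.8333)·(-0.6667)) / 5 = 24.6667/5 = 4.9333
  S[B,B] = ((1.3333)·(1.3333) + (-3.6667)·(-3.6667) + (3.3333)·(3.3333) + (3.3333)·(3.3333) + (-3.6667)·(-3.6667) + (-0.6667)·(-0.6667)) / 5 = 51.3333/5 = 10.2667

S is symmetric (S[j,i] = S[i,j]). Assembling:

S = [[5.7667, 4.9333],
 [4.9333, 10.2667]]


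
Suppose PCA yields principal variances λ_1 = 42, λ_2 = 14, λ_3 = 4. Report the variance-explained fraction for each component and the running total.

Step 1 — total variance = trace(Sigma) = Σ λ_i = 42 + 14 + 4 = 60.

Step 2 — fraction explained by component i = λ_i / Σ λ:
  PC1: 42/60 = 0.7
  PC2: 14/60 = 0.2333
  PC3: 4/60 = 0.0667

Step 3 — cumulative fraction after k components = (λ_1 + ... + λ_k) / Σ λ:
  k = 1: 42/60 = 0.7
  k = 2: (42 + 14)/60 = 56/60 = 0.9333
  k = 3: (42 + 14 + 4)/60 = 60/60 = 1

Summary (fraction, with percent):

explained: PC1 0.7 (70%), PC2 0.2333 (23.33%), PC3 0.0667 (6.67%);  cumulative: 0.7, 0.9333, 1


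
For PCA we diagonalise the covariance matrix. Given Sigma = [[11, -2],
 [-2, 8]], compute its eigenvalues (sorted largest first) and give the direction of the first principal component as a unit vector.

Step 1 — characteristic polynomial of 2×2 Sigma:
  det(Sigma - λI) = λ² - trace · λ + det = 0.
  trace = 11 + 8 = 19, det = 11·8 - (-2)² = 84.
Step 2 — discriminant:
  Δ = trace² - 4·det = 361 - 336 = 25.
Step 3 — eigenvalues:
  λ = (trace ± √Δ)/2 = (19 ± 5)/2,
  λ_1 = 12,  λ_2 = 7.

Step 4 — unit eigenvector for λ_1: solve (Sigma - λ_1 I)v = 0. First row:
  (11 - 12)·v_x + (-2)·v_y = 0, i.e. (-1)·v_x + (-2)·v_y = 0,
  so v ∝ (b, λ_1 - a) = (-2, 1); multiply by -1 so the first entry is positive: u = (2, -1).
  ||u|| = √((2)² + (-1)²) = √(5) ≈ 2.2361,
  v_1 = u/||u|| ≈ (0.8944, -0.4472) (||v_1|| = 1).

λ_1 = 12,  λ_2 = 7;  v_1 ≈ (0.8944, -0.4472)


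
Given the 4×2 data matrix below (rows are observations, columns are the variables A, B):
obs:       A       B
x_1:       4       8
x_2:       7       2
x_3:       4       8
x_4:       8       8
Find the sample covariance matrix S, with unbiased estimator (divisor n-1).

Step 1 — column means:
  mean(A) = (4 + 7 + 4 + 8) / 4 = 23/4 = 5.75
  mean(B) = (8 + 2 + 8 + 8) / 4 = 26/4 = 6.5

Step 2 — sample covariance S[i,j] = (1/(n-1)) · Σ_k (x_{k,i} - mean_i) · (x_{k,j} - mean_j), with n-1 = 3.
  S[A,A] = ((-1.75)·(-1.75) + (1.25)·(1.25) + (-1.75)·(-1.75) + (2.25)·(2.25)) / 3 = 12.75/3 = 4.25
  S[A,B] = ((-1.75)·(1.5) + (1.25)·(-4.5) + (-1.75)·(1.5) + (2.25)·(1.5)) / 3 = -7.5/3 = -2.5
  S[B,B] = ((1.5)·(1.5) + (-4.5)·(-4.5) + (1.5)·(1.5) + (1.5)·(1.5)) / 3 = 27/3 = 9

S is symmetric (S[j,i] = S[i,j]). Assembling:

S = [[4.25, -2.5],
 [-2.5, 9]]


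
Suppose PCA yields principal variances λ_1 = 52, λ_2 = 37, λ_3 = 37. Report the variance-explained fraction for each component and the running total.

Step 1 — total variance = trace(Sigma) = Σ λ_i = 52 + 37 + 37 = 126.

Step 2 — fraction explained by component i = λ_i / Σ λ:
  PC1: 52/126 = 0.4127
  PC2: 37/126 = 0.2937
  PC3: 37/126 = 0.2937

Step 3 — cumulative fraction after k components = (λ_1 + ... + λ_k) / Σ λ:
  k = 1: 52/126 = 0.4127
  k = 2: (52 + 37)/126 = 89/126 = 0.7063
  k = 3: (52 + 37 + 37)/126 = 126/126 = 1

Summary (fraction, with percent):

explained: PC1 0.4127 (41.27%), PC2 0.2937 (29.37%), PC3 0.2937 (29.37%);  cumulative: 0.4127, 0.7063, 1


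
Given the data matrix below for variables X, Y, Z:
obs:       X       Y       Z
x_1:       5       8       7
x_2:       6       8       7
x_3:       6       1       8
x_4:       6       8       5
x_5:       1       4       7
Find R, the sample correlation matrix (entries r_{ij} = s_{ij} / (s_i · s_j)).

Step 1 — column means:
  mean(X) = (5 + 6 + 6 + 6 + 1) / 5 = 24/5 = 4.8
  mean(Y) = (8 + 8 + 1 + 8 + 4) / 5 = 29/5 = 5.8
  mean(Z) = (7 + 7 + 8 + 5 + 7) / 5 = 34/5 = 6.8

Step 2 — sample variances and covariances s[i,j] = (1/(n-1)) · Σ_k (x_{k,i} - mean_i) · (x_{k,j} - mean_j), with n-1 = 4:
  s[X,X] = ((0.2)·(0.2) + (1.2)·(1.2) + (1.2)·(1.2) + (1.2)·(1.2) + (-3.8)·(-3.8)) / 4 = 18.8/4 = 4.7
  s[X,Y] = ((0.2)·(2.2) + (1.2)·(2.2) + (1.2)·(-4.8) + (1.2)·(2.2) + (-3.8)·(-1.8)) / 4 = 6.8/4 = 1.7
  s[X,Z] = ((0.2)·(0.2) + (1.2)·(0.2) + (1.2)·(1.2) + (1.2)·(-1.8) + (-3.8)·(0.2)) / 4 = -1.2/4 = -0.3
  s[Y,Y] = ((2.2)·(2.2) + (2.2)·(2.2) + (-4.8)·(-4.8) + (2.2)·(2.2) + (-1.8)·(-1.8)) / 4 = 40.8/4 = 10.2
  s[Y,Z] = ((2.2)·(0.2) + (2.2)·(0.2) + (-4.8)·(1.2) + (2.2)·(-1.8) + (-1.8)·(0.2)) / 4 = -9.2/4 = -2.3
  s[Z,Z] = ((0.2)·(0.2) + (0.2)·(0.2) + (1.2)·(1.2) + (-1.8)·(-1.8) + (0.2)·(0.2)) / 4 = 4.8/4 = 1.2
  Sample standard deviations s_i = √(s[i,i]):
  s(X) = √(4.7) = 2.1679
  s(Y) = √(10.2) = 3.1937
  s(Z) = √(1.2) = 1.0954

Step 3 — r_{ij} = s_{ij} / (s_i · s_j):
  r[X,X] = 1 (diagonal).
  r[X,Y] = 1.7 / (2.1679 · 3.1937) = 1.7 / 6.9239 = 0.2455
  r[X,Z] = -0.3 / (2.1679 · 1.0954) = -0.3 / 2.3749 = -0.1263
  r[Y,Y] = 1 (diagonal).
  r[Y,Z] = -2.3 / (3.1937 · 1.0954) = -2.3 / 3.4986 = -0.6574
  r[Z,Z] = 1 (diagonal).

R is symmetric with unit diagonal. Assembling:

R = [[1, 0.2455, -0.1263],
 [0.2455, 1, -0.6574],
 [-0.1263, -0.6574, 1]]


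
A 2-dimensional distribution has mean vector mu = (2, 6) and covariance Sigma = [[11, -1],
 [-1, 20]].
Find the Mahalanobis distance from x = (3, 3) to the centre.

Step 1 — centre the observation: (x - mu) = (1, -3).

Step 2 — invert Sigma. det(Sigma) = 11·20 - (-1)² = 219.
  Sigma^{-1} = (1/det) · [[d, -b], [-b, a]] = [[0.0913, 0.0046],
 [0.0046, 0.0502]].

Step 3 — form the quadratic (x - mu)^T · Sigma^{-1} · (x - mu):
  Sigma^{-1} · (x - mu) = (0.0776, -0.1461).
  (x - mu)^T · [Sigma^{-1} · (x - mu)] = (1)·(0.0776) + (-3)·(-0.1461) = 0.516.

Step 4 — take square root: d = √(0.516) ≈ 0.7183.

d(x, mu) = √(0.516) ≈ 0.7183


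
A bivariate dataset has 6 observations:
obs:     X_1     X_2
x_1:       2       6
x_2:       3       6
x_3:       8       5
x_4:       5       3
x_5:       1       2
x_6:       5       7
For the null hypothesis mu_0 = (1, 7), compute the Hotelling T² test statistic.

Step 1 — sample mean vector:
  mean(X_1) = (2 + 3 + 8 + 5 + 1 + 5) / 6 = 24/6 = 4
  mean(X_2) = (6 + 6 + 5 + 3 + 2 + 7) / 6 = 29/6 = 4.8333
  x̄ = (4, 4.8333),  deviation x̄ - mu_0 = (4, 4.8333) - (1, 7) = (3, -2.1667).

Step 2 — sample covariance matrix, S[i,j] = (1/(n-1)) · Σ_k (x_{k,i} - mean_i) · (x_{k,j} - mean_j), divisor n-1 = 5:
  S[X_1,X_1] = ((-2)·(-2) + (-1)·(-1) + (4)·(4) + (1)·(1) + (-3)·(-3) + (1)·(1)) / 5 = 32/5 = 6.4
  S[X_1,X_2] = ((-2)·(1.1667) + (-1)·(1.1667) + (4)·(0.1667) + (1)·(-1.8333) + (-3)·(-2.8333) + (1)·(2.1667)) / 5 = 6/5 = 1.2
  S[X_2,X_2] = ((1.1667)·(1.1667) + (1.1667)·(1.1667) + (0.1667)·(0.1667) + (-1.8333)·(-1.8333) + (-2.8333)·(-2.8333) + (2.1667)·(2.1667)) / 5 = 18.8333/5 = 3.7667
  S = [[6.4, 1.2],
 [1.2, 3.7667]].

Step 3 — invert S. det(S) = 6.4·3.7667 - (1.2)² = 22.6667.
  S^{-1} = (1/det) · [[d, -b], [-b, a]] = [[0.1662, -0.0529],
 [-0.0529, 0.2824]].

Step 4 — quadratic form (x̄ - mu_0)^T · S^{-1} · (x̄ - mu_0):
  S^{-1} · (x̄ - mu_0) = (0.6132, -0.7706),
  (x̄ - mu_0)^T · [...] = (3)·(0.6132) + (-2.1667)·(-0.7706) = 3.5093.

Step 5 — scale by n: T² = 6 · 3.5093 = 21.0559.

T² ≈ 21.0559


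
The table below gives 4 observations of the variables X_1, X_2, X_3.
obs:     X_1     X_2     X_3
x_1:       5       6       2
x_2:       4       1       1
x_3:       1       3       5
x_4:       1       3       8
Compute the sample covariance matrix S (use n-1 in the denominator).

Step 1 — column means:
  mean(X_1) = (5 + 4 + 1 + 1) / 4 = 11/4 = 2.75
  mean(X_2) = (6 + 1 + 3 + 3) / 4 = 13/4 = 3.25
  mean(X_3) = (2 + 1 + 5 + 8) / 4 = 16/4 = 4

Step 2 — sample covariance S[i,j] = (1/(n-1)) · Σ_k (x_{k,i} - mean_i) · (x_{k,j} - mean_j), with n-1 = 3.
  S[X_1,X_1] = ((2.25)·(2.25) + (1.25)·(1.25) + (-1.75)·(-1.75) + (-1.75)·(-1.75)) / 3 = 12.75/3 = 4.25
  S[X_1,X_2] = ((2.25)·(2.75) + (1.25)·(-2.25) + (-1.75)·(-0.25) + (-1.75)·(-0.25)) / 3 = 4.25/3 = 1.4167
  S[X_1,X_3] = ((2.25)·(-2) + (1.25)·(-3) + (-1.75)·(1) + (-1.75)·(4)) / 3 = -17/3 = -5.6667
  S[X_2,X_2] = ((2.75)·(2.75) + (-2.25)·(-2.25) + (-0.25)·(-0.25) + (-0.25)·(-0.25)) / 3 = 12.75/3 = 4.25
  S[X_2,X_3] = ((2.75)·(-2) + (-2.25)·(-3) + (-0.25)·(1) + (-0.25)·(4)) / 3 = 0/3 = 0
  S[X_3,X_3] = ((-2)·(-2) + (-3)·(-3) + (1)·(1) + (4)·(4)) / 3 = 30/3 = 10

S is symmetric (S[j,i] = S[i,j]). Assembling:

S = [[4.25, 1.4167, -5.6667],
 [1.4167, 4.25, 0],
 [-5.6667, 0, 10]]


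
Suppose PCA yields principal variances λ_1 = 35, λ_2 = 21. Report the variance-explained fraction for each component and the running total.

Step 1 — total variance = trace(Sigma) = Σ λ_i = 35 + 21 = 56.

Step 2 — fraction explained by component i = λ_i / Σ λ:
  PC1: 35/56 = 0.625
  PC2: 21/56 = 0.375

Step 3 — cumulative fraction after k components = (λ_1 + ... + λ_k) / Σ λ:
  k = 1: 35/56 = 0.625
  k = 2: (35 + 21)/56 = 56/56 = 1

Summary (fraction, with percent):

explained: PC1 0.625 (62.5%), PC2 0.375 (37.5%);  cumulative: 0.625, 1


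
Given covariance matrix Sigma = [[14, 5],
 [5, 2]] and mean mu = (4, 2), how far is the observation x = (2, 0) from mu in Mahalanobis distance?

Step 1 — centre the observation: (x - mu) = (-2, -2).

Step 2 — invert Sigma. det(Sigma) = 14·2 - (5)² = 3.
  Sigma^{-1} = (1/det) · [[d, -b], [-b, a]] = [[0.6667, -1.6667],
 [-1.6667, 4.6667]].

Step 3 — form the quadratic (x - mu)^T · Sigma^{-1} · (x - mu):
  Sigma^{-1} · (x - mu) = (2, -6).
  (x - mu)^T · [Sigma^{-1} · (x - mu)] = (-2)·(2) + (-2)·(-6) = 8.

Step 4 — take square root: d = √(8) ≈ 2.8284.

d(x, mu) = √(8) ≈ 2.8284


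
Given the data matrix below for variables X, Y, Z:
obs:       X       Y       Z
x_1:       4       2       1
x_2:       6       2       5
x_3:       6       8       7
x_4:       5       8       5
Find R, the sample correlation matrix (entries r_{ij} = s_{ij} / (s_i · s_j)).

Step 1 — column means:
  mean(X) = (4 + 6 + 6 + 5) / 4 = 21/4 = 5.25
  mean(Y) = (2 + 2 + 8 + 8) / 4 = 20/4 = 5
  mean(Z) = (1 + 5 + 7 + 5) / 4 = 18/4 = 4.5

Step 2 — sample variances and covariances s[i,j] = (1/(n-1)) · Σ_k (x_{k,i} - mean_i) · (x_{k,j} - mean_j), with n-1 = 3:
  s[X,X] = ((-1.25)·(-1.25) + (0.75)·(0.75) + (0.75)·(0.75) + (-0.25)·(-0.25)) / 3 = 2.75/3 = 0.9167
  s[X,Y] = ((-1.25)·(-3) + (0.75)·(-3) + (0.75)·(3) + (-0.25)·(3)) / 3 = 3/3 = 1
  s[X,Z] = ((-1.25)·(-3.5) + (0.75)·(0.5) + (0.75)·(2.5) + (-0.25)·(0.5)) / 3 = 6.5/3 = 2.1667
  s[Y,Y] = ((-3)·(-3) + (-3)·(-3) + (3)·(3) + (3)·(3)) / 3 = 36/3 = 12
  s[Y,Z] = ((-3)·(-3.5) + (-3)·(0.5) + (3)·(2.5) + (3)·(0.5)) / 3 = 18/3 = 6
  s[Z,Z] = ((-3.5)·(-3.5) + (0.5)·(0.5) + (2.5)·(2.5) + (0.5)·(0.5)) / 3 = 19/3 = 6.3333
  Sample standard deviations s_i = √(s[i,i]):
  s(X) = √(0.9167) = 0.9574
  s(Y) = √(12) = 3.4641
  s(Z) = √(6.3333) = 2.5166

Step 3 — r_{ij} = s_{ij} / (s_i · s_j):
  r[X,X] = 1 (diagonal).
  r[X,Y] = 1 / (0.9574 · 3.4641) = 1 / 3.3166 = 0.3015
  r[X,Z] = 2.1667 / (0.9574 · 2.5166) = 2.1667 / 2.4095 = 0.8992
  r[Y,Y] = 1 (diagonal).
  r[Y,Z] = 6 / (3.4641 · 2.5166) = 6 / 8.7178 = 0.6882
  r[Z,Z] = 1 (diagonal).

R is symmetric with unit diagonal. Assembling:

R = [[1, 0.3015, 0.8992],
 [0.3015, 1, 0.6882],
 [0.8992, 0.6882, 1]]


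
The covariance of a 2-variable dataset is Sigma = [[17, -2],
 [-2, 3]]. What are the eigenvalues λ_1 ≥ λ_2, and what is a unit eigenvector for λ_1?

Step 1 — characteristic polynomial of 2×2 Sigma:
  det(Sigma - λI) = λ² - trace · λ + det = 0.
  trace = 17 + 3 = 20, det = 17·3 - (-2)² = 47.
Step 2 — discriminant:
  Δ = trace² - 4·det = 400 - 188 = 212.
Step 3 — eigenvalues:
  λ = (trace ± √Δ)/2 = (20 ± 14.5602)/2,
  λ_1 = 17.2801,  λ_2 = 2.7199.

Step 4 — unit eigenvector for λ_1: solve (Sigma - λ_1 I)v = 0. First row:
  (17 - 17.2801)·v_x + (-2)·v_y = 0, i.e. (-0.2801)·v_x + (-2)·v_y = 0,
  so v ∝ (b, λ_1 - a) = (-2, 0.2801); multiply by -1 so the first entry is positive: u = (2, -0.2801).
  ||u|| = √((2)² + (-0.2801)²) = √(4.0785) ≈ 2.0195,
  v_1 = u/||u|| ≈ (0.9903, -0.1387) (||v_1|| = 1).

λ_1 = 17.2801,  λ_2 = 2.7199;  v_1 ≈ (0.9903, -0.1387)


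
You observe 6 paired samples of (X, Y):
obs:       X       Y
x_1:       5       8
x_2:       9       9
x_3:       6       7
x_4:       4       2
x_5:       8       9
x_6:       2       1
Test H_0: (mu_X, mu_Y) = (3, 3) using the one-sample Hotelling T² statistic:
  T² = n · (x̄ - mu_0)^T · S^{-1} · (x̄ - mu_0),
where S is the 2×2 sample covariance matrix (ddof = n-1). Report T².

Step 1 — sample mean vector:
  mean(X) = (5 + 9 + 6 + 4 + 8 + 2) / 6 = 34/6 = 5.6667
  mean(Y) = (8 + 9 + 7 + 2 + 9 + 1) / 6 = 36/6 = 6
  x̄ = (5.6667, 6),  deviation x̄ - mu_0 = (5.6667, 6) - (3, 3) = (2.6667, 3).

Step 2 — sample covariance matrix, S[i,j] = (1/(n-1)) · Σ_k (x_{k,i} - mean_i) · (x_{k,j} - mean_j), divisor n-1 = 5:
  S[X,X] = ((-0.6667)·(-0.6667) + (3.3333)·(3.3333) + (0.3333)·(0.3333) + (-1.6667)·(-1.6667) + (2.3333)·(2.3333) + (-3.6667)·(-3.6667)) / 5 = 33.3333/5 = 6.6667
  S[X,Y] = ((-0.6667)·(2) + (3.3333)·(3) + (0.3333)·(1) + (-1.6667)·(-4) + (2.3333)·(3) + (-3.6667)·(-5)) / 5 = 41/5 = 8.2
  S[Y,Y] = ((2)·(2) + (3)·(3) + (1)·(1) + (-4)·(-4) + (3)·(3) + (-5)·(-5)) / 5 = 64/5 = 12.8
  S = [[6.6667, 8.2],
 [8.2, 12.8]].

Step 3 — invert S. det(S) = 6.6667·12.8 - (8.2)² = 18.0933.
  S^{-1} = (1/det) · [[d, -b], [-b, a]] = [[0.7074, -0.4532],
 [-0.4532, 0.3685]].

Step 4 — quadratic form (x̄ - mu_0)^T · S^{-1} · (x̄ - mu_0):
  S^{-1} · (x̄ - mu_0) = (0.5269, -0.1032),
  (x̄ - mu_0)^T · [...] = (2.6667)·(0.5269) + (3)·(-0.1032) = 1.0956.

Step 5 — scale by n: T² = 6 · 1.0956 = 6.5733.

T² ≈ 6.5733


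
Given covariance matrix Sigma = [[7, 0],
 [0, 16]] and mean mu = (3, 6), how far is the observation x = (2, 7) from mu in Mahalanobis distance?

Step 1 — centre the observation: (x - mu) = (-1, 1).

Step 2 — invert Sigma. det(Sigma) = 7·16 - (0)² = 112.
  Sigma^{-1} = (1/det) · [[d, -b], [-b, a]] = [[0.1429, 0],
 [0, 0.0625]].

Step 3 — form the quadratic (x - mu)^T · Sigma^{-1} · (x - mu):
  Sigma^{-1} · (x - mu) = (-0.1429, 0.0625).
  (x - mu)^T · [Sigma^{-1} · (x - mu)] = (-1)·(-0.1429) + (1)·(0.0625) = 0.2054.

Step 4 — take square root: d = √(0.2054) ≈ 0.4532.

d(x, mu) = √(0.2054) ≈ 0.4532


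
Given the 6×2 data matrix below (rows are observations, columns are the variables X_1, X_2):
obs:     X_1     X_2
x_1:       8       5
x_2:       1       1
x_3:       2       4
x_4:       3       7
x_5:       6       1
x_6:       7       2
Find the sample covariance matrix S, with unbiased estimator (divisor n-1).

Step 1 — column means:
  mean(X_1) = (8 + 1 + 2 + 3 + 6 + 7) / 6 = 27/6 = 4.5
  mean(X_2) = (5 + 1 + 4 + 7 + 1 + 2) / 6 = 20/6 = 3.3333

Step 2 — sample covariance S[i,j] = (1/(n-1)) · Σ_k (x_{k,i} - mean_i) · (x_{k,j} - mean_j), with n-1 = 5.
  S[X_1,X_1] = ((3.5)·(3.5) + (-3.5)·(-3.5) + (-2.5)·(-2.5) + (-1.5)·(-1.5) + (1.5)·(1.5) + (2.5)·(2.5)) / 5 = 41.5/5 = 8.3
  S[X_1,X_2] = ((3.5)·(1.6667) + (-3.5)·(-2.3333) + (-2.5)·(0.6667) + (-1.5)·(3.6667) + (1.5)·(-2.3333) + (2.5)·(-1.3333)) / 5 = 0/5 = 0
  S[X_2,X_2] = ((1.6667)·(1.6667) + (-2.3333)·(-2.3333) + (0.6667)·(0.6667) + (3.6667)·(3.6667) + (-2.3333)·(-2.3333) + (-1.3333)·(-1.3333)) / 5 = 29.3333/5 = 5.8667

S is symmetric (S[j,i] = S[i,j]). Assembling:

S = [[8.3, 0],
 [0, 5.8667]]


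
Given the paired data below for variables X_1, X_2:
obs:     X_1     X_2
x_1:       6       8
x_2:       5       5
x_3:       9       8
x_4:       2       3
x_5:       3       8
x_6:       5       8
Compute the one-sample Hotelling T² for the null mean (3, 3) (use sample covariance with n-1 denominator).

Step 1 — sample mean vector:
  mean(X_1) = (6 + 5 + 9 + 2 + 3 + 5) / 6 = 30/6 = 5
  mean(X_2) = (8 + 5 + 8 + 3 + 8 + 8) / 6 = 40/6 = 6.6667
  x̄ = (5, 6.6667),  deviation x̄ - mu_0 = (5, 6.6667) - (3, 3) = (2, 3.6667).

Step 2 — sample covariance matrix, S[i,j] = (1/(n-1)) · Σ_k (x_{k,i} - mean_i) · (x_{k,j} - mean_j), divisor n-1 = 5:
  S[X_1,X_1] = ((1)·(1) + (0)·(0) + (4)·(4) + (-3)·(-3) + (-2)·(-2) + (0)·(0)) / 5 = 30/5 = 6
  S[X_1,X_2] = ((1)·(1.3333) + (0)·(-1.6667) + (4)·(1.3333) + (-3)·(-3.6667) + (-2)·(1.3333) + (0)·(1.3333)) / 5 = 15/5 = 3
  S[X_2,X_2] = ((1.3333)·(1.3333) + (-1.6667)·(-1.6667) + (1.3333)·(1.3333) + (-3.6667)·(-3.6667) + (1.3333)·(1.3333) + (1.3333)·(1.3333)) / 5 = 23.3333/5 = 4.6667
  S = [[6, 3],
 [3, 4.6667]].

Step 3 — invert S. det(S) = 6·4.6667 - (3)² = 19.
  S^{-1} = (1/det) · [[d, -b], [-b, a]] = [[0.2456, -0.1579],
 [-0.1579, 0.3158]].

Step 4 — quadratic form (x̄ - mu_0)^T · S^{-1} · (x̄ - mu_0):
  S^{-1} · (x̄ - mu_0) = (-0.0877, 0.8421),
  (x̄ - mu_0)^T · [...] = (2)·(-0.0877) + (3.6667)·(0.8421) = 2.9123.

Step 5 — scale by n: T² = 6 · 2.9123 = 17.4737.

T² ≈ 17.4737


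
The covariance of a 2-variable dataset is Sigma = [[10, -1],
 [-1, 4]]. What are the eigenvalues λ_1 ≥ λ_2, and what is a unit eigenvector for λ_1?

Step 1 — characteristic polynomial of 2×2 Sigma:
  det(Sigma - λI) = λ² - trace · λ + det = 0.
  trace = 10 + 4 = 14, det = 10·4 - (-1)² = 39.
Step 2 — discriminant:
  Δ = trace² - 4·det = 196 - 156 = 40.
Step 3 — eigenvalues:
  λ = (trace ± √Δ)/2 = (14 ± 6.3246)/2,
  λ_1 = 10.1623,  λ_2 = 3.8377.

Step 4 — unit eigenvector for λ_1: solve (Sigma - λ_1 I)v = 0. First row:
  (10 - 10.1623)·v_x + (-1)·v_y = 0, i.e. (-0.1623)·v_x + (-1)·v_y = 0,
  so v ∝ (b, λ_1 - a) = (-1, 0.1623); multiply by -1 so the first entry is positive: u = (1, -0.1623).
  ||u|| = √((1)² + (-0.1623)²) = √(1.0263) ≈ 1.0131,
  v_1 = u/||u|| ≈ (0.9871, -0.1602) (||v_1|| = 1).

λ_1 = 10.1623,  λ_2 = 3.8377;  v_1 ≈ (0.9871, -0.1602)


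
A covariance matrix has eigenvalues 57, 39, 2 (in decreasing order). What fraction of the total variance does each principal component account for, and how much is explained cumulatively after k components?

Step 1 — total variance = trace(Sigma) = Σ λ_i = 57 + 39 + 2 = 98.

Step 2 — fraction explained by component i = λ_i / Σ λ:
  PC1: 57/98 = 0.5816
  PC2: 39/98 = 0.398
  PC3: 2/98 = 0.0204

Step 3 — cumulative fraction after k components = (λ_1 + ... + λ_k) / Σ λ:
  k = 1: 57/98 = 0.5816
  k = 2: (57 + 39)/98 = 96/98 = 0.9796
  k = 3: (57 + 39 + 2)/98 = 98/98 = 1

Summary (fraction, with percent):

explained: PC1 0.5816 (58.16%), PC2 0.398 (39.8%), PC3 0.0204 (2.04%);  cumulative: 0.5816, 0.9796, 1


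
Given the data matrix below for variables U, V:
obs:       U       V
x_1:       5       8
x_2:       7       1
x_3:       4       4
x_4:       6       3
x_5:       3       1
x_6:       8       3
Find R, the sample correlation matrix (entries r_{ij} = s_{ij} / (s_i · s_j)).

Step 1 — column means:
  mean(U) = (5 + 7 + 4 + 6 + 3 + 8) / 6 = 33/6 = 5.5
  mean(V) = (8 + 1 + 4 + 3 + 1 + 3) / 6 = 20/6 = 3.3333

Step 2 — sample variances and covariances s[i,j] = (1/(n-1)) · Σ_k (x_{k,i} - mean_i) · (x_{k,j} - mean_j), with n-1 = 5:
  s[U,U] = ((-0.5)·(-0.5) + (1.5)·(1.5) + (-1.5)·(-1.5) + (0.5)·(0.5) + (-2.5)·(-2.5) + (2.5)·(2.5)) / 5 = 17.5/5 = 3.5
  s[U,V] = ((-0.5)·(4.6667) + (1.5)·(-2.3333) + (-1.5)·(0.6667) + (0.5)·(-0.3333) + (-2.5)·(-2.3333) + (2.5)·(-0.3333)) / 5 = -2/5 = -0.4
  s[V,V] = ((4.6667)·(4.6667) + (-2.3333)·(-2.3333) + (0.6667)·(0.6667) + (-0.3333)·(-0.3333) + (-2.3333)·(-2.3333) + (-0.3333)·(-0.3333)) / 5 = 33.3333/5 = 6.6667
  Sample standard deviations s_i = √(s[i,i]):
  s(U) = √(3.5) = 1.8708
  s(V) = √(6.6667) = 2.582

Step 3 — r_{ij} = s_{ij} / (s_i · s_j):
  r[U,U] = 1 (diagonal).
  r[U,V] = -0.4 / (1.8708 · 2.582) = -0.4 / 4.8305 = -0.0828
  r[V,V] = 1 (diagonal).

R is symmetric with unit diagonal. Assembling:

R = [[1, -0.0828],
 [-0.0828, 1]]


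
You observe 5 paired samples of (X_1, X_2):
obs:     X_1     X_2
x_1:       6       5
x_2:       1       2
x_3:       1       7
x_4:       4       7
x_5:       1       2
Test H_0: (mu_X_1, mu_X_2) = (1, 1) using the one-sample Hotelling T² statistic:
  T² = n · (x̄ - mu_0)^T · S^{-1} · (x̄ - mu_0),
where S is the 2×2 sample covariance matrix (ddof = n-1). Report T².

Step 1 — sample mean vector:
  mean(X_1) = (6 + 1 + 1 + 4 + 1) / 5 = 13/5 = 2.6
  mean(X_2) = (5 + 2 + 7 + 7 + 2) / 5 = 23/5 = 4.6
  x̄ = (2.6, 4.6),  deviation x̄ - mu_0 = (2.6, 4.6) - (1, 1) = (1.6, 3.6).

Step 2 — sample covariance matrix, S[i,j] = (1/(n-1)) · Σ_k (x_{k,i} - mean_i) · (x_{k,j} - mean_j), divisor n-1 = 4:
  S[X_1,X_1] = ((3.4)·(3.4) + (-1.6)·(-1.6) + (-1.6)·(-1.6) + (1.4)·(1.4) + (-1.6)·(-1.6)) / 4 = 21.2/4 = 5.3
  S[X_1,X_2] = ((3.4)·(0.4) + (-1.6)·(-2.6) + (-1.6)·(2.4) + (1.4)·(2.4) + (-1.6)·(-2.6)) / 4 = 9.2/4 = 2.3
  S[X_2,X_2] = ((0.4)·(0.4) + (-2.6)·(-2.6) + (2.4)·(2.4) + (2.4)·(2.4) + (-2.6)·(-2.6)) / 4 = 25.2/4 = 6.3
  S = [[5.3, 2.3],
 [2.3, 6.3]].

Step 3 — invert S. det(S) = 5.3·6.3 - (2.3)² = 28.1.
  S^{-1} = (1/det) · [[d, -b], [-b, a]] = [[0.2242, -0.0819],
 [-0.0819, 0.1886]].

Step 4 — quadratic form (x̄ - mu_0)^T · S^{-1} · (x̄ - mu_0):
  S^{-1} · (x̄ - mu_0) = (0.0641, 0.548),
  (x̄ - mu_0)^T · [...] = (1.6)·(0.0641) + (3.6)·(0.548) = 2.0754.

Step 5 — scale by n: T² = 5 · 2.0754 = 10.3772.

T² ≈ 10.3772


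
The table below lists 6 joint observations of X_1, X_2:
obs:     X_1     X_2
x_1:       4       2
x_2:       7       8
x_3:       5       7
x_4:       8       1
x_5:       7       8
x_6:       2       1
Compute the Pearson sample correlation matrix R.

Step 1 — column means:
  mean(X_1) = (4 + 7 + 5 + 8 + 7 + 2) / 6 = 33/6 = 5.5
  mean(X_2) = (2 + 8 + 7 + 1 + 8 + 1) / 6 = 27/6 = 4.5

Step 2 — sample variances and covariances s[i,j] = (1/(n-1)) · Σ_k (x_{k,i} - mean_i) · (x_{k,j} - mean_j), with n-1 = 5:
  s[X_1,X_1] = ((-1.5)·(-1.5) + (1.5)·(1.5) + (-0.5)·(-0.5) + (2.5)·(2.5) + (1.5)·(1.5) + (-3.5)·(-3.5)) / 5 = 25.5/5 = 5.1
  s[X_1,X_2] = ((-1.5)·(-2.5) + (1.5)·(3.5) + (-0.5)·(2.5) + (2.5)·(-3.5) + (1.5)·(3.5) + (-3.5)·(-3.5)) / 5 = 16.5/5 = 3.3
  s[X_2,X_2] = ((-2.5)·(-2.5) + (3.5)·(3.5) + (2.5)·(2.5) + (-3.5)·(-3.5) + (3.5)·(3.5) + (-3.5)·(-3.5)) / 5 = 61.5/5 = 12.3
  Sample standard deviations s_i = √(s[i,i]):
  s(X_1) = √(5.1) = 2.2583
  s(X_2) = √(12.3) = 3.5071

Step 3 — r_{ij} = s_{ij} / (s_i · s_j):
  r[X_1,X_1] = 1 (diagonal).
  r[X_1,X_2] = 3.3 / (2.2583 · 3.5071) = 3.3 / 7.9202 = 0.4167
  r[X_2,X_2] = 1 (diagonal).

R is symmetric with unit diagonal. Assembling:

R = [[1, 0.4167],
 [0.4167, 1]]


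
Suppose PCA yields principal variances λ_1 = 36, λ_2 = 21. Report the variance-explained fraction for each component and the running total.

Step 1 — total variance = trace(Sigma) = Σ λ_i = 36 + 21 = 57.

Step 2 — fraction explained by component i = λ_i / Σ λ:
  PC1: 36/57 = 0.6316
  PC2: 21/57 = 0.3684

Step 3 — cumulative fraction after k components = (λ_1 + ... + λ_k) / Σ λ:
  k = 1: 36/57 = 0.6316
  k = 2: (36 + 21)/57 = 57/57 = 1

Summary (fraction, with percent):

explained: PC1 0.6316 (63.16%), PC2 0.3684 (36.84%);  cumulative: 0.6316, 1


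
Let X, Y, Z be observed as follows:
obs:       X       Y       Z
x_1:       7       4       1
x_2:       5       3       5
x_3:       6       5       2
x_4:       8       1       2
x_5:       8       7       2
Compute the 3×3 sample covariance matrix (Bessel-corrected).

Step 1 — column means:
  mean(X) = (7 + 5 + 6 + 8 + 8) / 5 = 34/5 = 6.8
  mean(Y) = (4 + 3 + 5 + 1 + 7) / 5 = 20/5 = 4
  mean(Z) = (1 + 5 + 2 + 2 + 2) / 5 = 12/5 = 2.4

Step 2 — sample covariance S[i,j] = (1/(n-1)) · Σ_k (x_{k,i} - mean_i) · (x_{k,j} - mean_j), with n-1 = 4.
  S[X,X] = ((0.2)·(0.2) + (-1.8)·(-1.8) + (-0.8)·(-0.8) + (1.2)·(1.2) + (1.2)·(1.2)) / 4 = 6.8/4 = 1.7
  S[X,Y] = ((0.2)·(0) + (-1.8)·(-1) + (-0.8)·(1) + (1.2)·(-3) + (1.2)·(3)) / 4 = 1/4 = 0.25
  S[X,Z] = ((0.2)·(-1.4) + (-1.8)·(2.6) + (-0.8)·(-0.4) + (1.2)·(-0.4) + (1.2)·(-0.4)) / 4 = -5.6/4 = -1.4
  S[Y,Y] = ((0)·(0) + (-1)·(-1) + (1)·(1) + (-3)·(-3) + (3)·(3)) / 4 = 20/4 = 5
  S[Y,Z] = ((0)·(-1.4) + (-1)·(2.6) + (1)·(-0.4) + (-3)·(-0.4) + (3)·(-0.4)) / 4 = -3/4 = -0.75
  S[Z,Z] = ((-1.4)·(-1.4) + (2.6)·(2.6) + (-0.4)·(-0.4) + (-0.4)·(-0.4) + (-0.4)·(-0.4)) / 4 = 9.2/4 = 2.3

S is symmetric (S[j,i] = S[i,j]). Assembling:

S = [[1.7, 0.25, -1.4],
 [0.25, 5, -0.75],
 [-1.4, -0.75, 2.3]]


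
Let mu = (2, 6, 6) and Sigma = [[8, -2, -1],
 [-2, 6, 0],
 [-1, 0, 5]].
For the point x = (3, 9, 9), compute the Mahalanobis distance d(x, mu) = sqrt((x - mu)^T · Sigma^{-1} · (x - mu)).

Step 1 — centre the observation: (x - mu) = (1, 3, 3).

Step 2 — invert Sigma (cofactor / det for 3×3, or solve directly):
  Sigma^{-1} = [[0.1402, 0.0467, 0.028],
 [0.0467, 0.1822, 0.0093],
 [0.028, 0.0093, 0.2056]].

Step 3 — form the quadratic (x - mu)^T · Sigma^{-1} · (x - mu):
  Sigma^{-1} · (x - mu) = (0.3645, 0.6215, 0.6729).
  (x - mu)^T · [Sigma^{-1} · (x - mu)] = (1)·(0.3645) + (3)·(0.6215) + (3)·(0.6729) = 4.2477.

Step 4 — take square root: d = √(4.2477) ≈ 2.061.

d(x, mu) = √(4.2477) ≈ 2.061


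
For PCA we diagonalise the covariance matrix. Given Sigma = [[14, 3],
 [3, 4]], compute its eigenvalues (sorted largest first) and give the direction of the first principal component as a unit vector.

Step 1 — characteristic polynomial of 2×2 Sigma:
  det(Sigma - λI) = λ² - trace · λ + det = 0.
  trace = 14 + 4 = 18, det = 14·4 - (3)² = 47.
Step 2 — discriminant:
  Δ = trace² - 4·det = 324 - 188 = 136.
Step 3 — eigenvalues:
  λ = (trace ± √Δ)/2 = (18 ± 11.6619)/2,
  λ_1 = 14.831,  λ_2 = 3.169.

Step 4 — unit eigenvector for λ_1: solve (Sigma - λ_1 I)v = 0. First row:
  (14 - 14.831)·v_x + (3)·v_y = 0, i.e. (-0.831)·v_x + (3)·v_y = 0,
  so v ∝ (b, λ_1 - a) = (3, 0.831) = u.
  ||u|| = √((3)² + (0.831)²) = √(9.6905) ≈ 3.113,
  v_1 = u/||u|| ≈ (0.9637, 0.2669) (||v_1|| = 1).

λ_1 = 14.831,  λ_2 = 3.169;  v_1 ≈ (0.9637, 0.2669)


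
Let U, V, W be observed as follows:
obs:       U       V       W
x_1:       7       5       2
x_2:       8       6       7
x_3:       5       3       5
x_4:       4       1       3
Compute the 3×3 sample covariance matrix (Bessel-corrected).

Step 1 — column means:
  mean(U) = (7 + 8 + 5 + 4) / 4 = 24/4 = 6
  mean(V) = (5 + 6 + 3 + 1) / 4 = 15/4 = 3.75
  mean(W) = (2 + 7 + 5 + 3) / 4 = 17/4 = 4.25

Step 2 — sample covariance S[i,j] = (1/(n-1)) · Σ_k (x_{k,i} - mean_i) · (x_{k,j} - mean_j), with n-1 = 3.
  S[U,U] = ((1)·(1) + (2)·(2) + (-1)·(-1) + (-2)·(-2)) / 3 = 10/3 = 3.3333
  S[U,V] = ((1)·(1.25) + (2)·(2.25) + (-1)·(-0.75) + (-2)·(-2.75)) / 3 = 12/3 = 4
  S[U,W] = ((1)·(-2.25) + (2)·(2.75) + (-1)·(0.75) + (-2)·(-1.25)) / 3 = 5/3 = 1.6667
  S[V,V] = ((1.25)·(1.25) + (2.25)·(2.25) + (-0.75)·(-0.75) + (-2.75)·(-2.75)) / 3 = 14.75/3 = 4.9167
  S[V,W] = ((1.25)·(-2.25) + (2.25)·(2.75) + (-0.75)·(0.75) + (-2.75)·(-1.25)) / 3 = 6.25/3 = 2.0833
  S[W,W] = ((-2.25)·(-2.25) + (2.75)·(2.75) + (0.75)·(0.75) + (-1.25)·(-1.25)) / 3 = 14.75/3 = 4.9167

S is symmetric (S[j,i] = S[i,j]). Assembling:

S = [[3.3333, 4, 1.6667],
 [4, 4.9167, 2.0833],
 [1.6667, 2.0833, 4.9167]]


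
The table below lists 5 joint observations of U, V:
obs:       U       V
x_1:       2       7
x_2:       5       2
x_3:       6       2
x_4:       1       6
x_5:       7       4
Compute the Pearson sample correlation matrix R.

Step 1 — column means:
  mean(U) = (2 + 5 + 6 + 1 + 7) / 5 = 21/5 = 4.2
  mean(V) = (7 + 2 + 2 + 6 + 4) / 5 = 21/5 = 4.2

Step 2 — sample variances and covariances s[i,j] = (1/(n-1)) · Σ_k (x_{k,i} - mean_i) · (x_{k,j} - mean_j), with n-1 = 4:
  s[U,U] = ((-2.2)·(-2.2) + (0.8)·(0.8) + (1.8)·(1.8) + (-3.2)·(-3.2) + (2.8)·(2.8)) / 4 = 26.8/4 = 6.7
  s[U,V] = ((-2.2)·(2.8) + (0.8)·(-2.2) + (1.8)·(-2.2) + (-3.2)·(1.8) + (2.8)·(-0.2)) / 4 = -18.2/4 = -4.55
  s[V,V] = ((2.8)·(2.8) + (-2.2)·(-2.2) + (-2.2)·(-2.2) + (1.8)·(1.8) + (-0.2)·(-0.2)) / 4 = 20.8/4 = 5.2
  Sample standard deviations s_i = √(s[i,i]):
  s(U) = √(6.7) = 2.5884
  s(V) = √(5.2) = 2.2804

Step 3 — r_{ij} = s_{ij} / (s_i · s_j):
  r[U,U] = 1 (diagonal).
  r[U,V] = -4.55 / (2.5884 · 2.2804) = -4.55 / 5.9025 = -0.7709
  r[V,V] = 1 (diagonal).

R is symmetric with unit diagonal. Assembling:

R = [[1, -0.7709],
 [-0.7709, 1]]


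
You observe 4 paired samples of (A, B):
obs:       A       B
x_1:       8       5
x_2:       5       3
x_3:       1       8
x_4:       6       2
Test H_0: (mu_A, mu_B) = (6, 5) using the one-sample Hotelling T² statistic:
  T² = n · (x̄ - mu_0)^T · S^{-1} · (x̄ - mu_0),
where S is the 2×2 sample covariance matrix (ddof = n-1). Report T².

Step 1 — sample mean vector:
  mean(A) = (8 + 5 + 1 + 6) / 4 = 20/4 = 5
  mean(B) = (5 + 3 + 8 + 2) / 4 = 18/4 = 4.5
  x̄ = (5, 4.5),  deviation x̄ - mu_0 = (5, 4.5) - (6, 5) = (-1, -0.5).

Step 2 — sample covariance matrix, S[i,j] = (1/(n-1)) · Σ_k (x_{k,i} - mean_i) · (x_{k,j} - mean_j), divisor n-1 = 3:
  S[A,A] = ((3)·(3) + (0)·(0) + (-4)·(-4) + (1)·(1)) / 3 = 26/3 = 8.6667
  S[A,B] = ((3)·(0.5) + (0)·(-1.5) + (-4)·(3.5) + (1)·(-2.5)) / 3 = -15/3 = -5
  S[B,B] = ((0.5)·(0.5) + (-1.5)·(-1.5) + (3.5)·(3.5) + (-2.5)·(-2.5)) / 3 = 21/3 = 7
  S = [[8.6667, -5],
 [-5, 7]].

Step 3 — invert S. det(S) = 8.6667·7 - (-5)² = 35.6667.
  S^{-1} = (1/det) · [[d, -b], [-b, a]] = [[0.1963, 0.1402],
 [0.1402, 0.243]].

Step 4 — quadratic form (x̄ - mu_0)^T · S^{-1} · (x̄ - mu_0):
  S^{-1} · (x̄ - mu_0) = (-0.2664, -0.2617),
  (x̄ - mu_0)^T · [...] = (-1)·(-0.2664) + (-0.5)·(-0.2617) = 0.3972.

Step 5 — scale by n: T² = 4 · 0.3972 = 1.5888.

T² ≈ 1.5888


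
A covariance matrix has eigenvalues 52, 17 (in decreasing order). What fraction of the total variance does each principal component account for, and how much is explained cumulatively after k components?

Step 1 — total variance = trace(Sigma) = Σ λ_i = 52 + 17 = 69.

Step 2 — fraction explained by component i = λ_i / Σ λ:
  PC1: 52/69 = 0.7536
  PC2: 17/69 = 0.2464

Step 3 — cumulative fraction after k components = (λ_1 + ... + λ_k) / Σ λ:
  k = 1: 52/69 = 0.7536
  k = 2: (52 + 17)/69 = 69/69 = 1

Summary (fraction, with percent):

explained: PC1 0.7536 (75.36%), PC2 0.2464 (24.64%);  cumulative: 0.7536, 1


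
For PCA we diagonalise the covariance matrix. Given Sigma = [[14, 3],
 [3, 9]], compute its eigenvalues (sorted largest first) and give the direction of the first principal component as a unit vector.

Step 1 — characteristic polynomial of 2×2 Sigma:
  det(Sigma - λI) = λ² - trace · λ + det = 0.
  trace = 14 + 9 = 23, det = 14·9 - (3)² = 117.
Step 2 — discriminant:
  Δ = trace² - 4·det = 529 - 468 = 61.
Step 3 — eigenvalues:
  λ = (trace ± √Δ)/2 = (23 ± 7.8102)/2,
  λ_1 = 15.4051,  λ_2 = 7.5949.

Step 4 — unit eigenvector for λ_1: solve (Sigma - λ_1 I)v = 0. First row:
  (14 - 15.4051)·v_x + (3)·v_y = 0, i.e. (-1.4051)·v_x + (3)·v_y = 0,
  so v ∝ (b, λ_1 - a) = (3, 1.4051) = u.
  ||u|| = √((3)² + (1.4051)²) = √(10.9744) ≈ 3.3128,
  v_1 = u/||u|| ≈ (0.9056, 0.4242) (||v_1|| = 1).

λ_1 = 15.4051,  λ_2 = 7.5949;  v_1 ≈ (0.9056, 0.4242)


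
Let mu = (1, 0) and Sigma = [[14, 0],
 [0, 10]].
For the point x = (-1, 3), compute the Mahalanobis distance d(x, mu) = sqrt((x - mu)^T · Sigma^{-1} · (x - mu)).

Step 1 — centre the observation: (x - mu) = (-2, 3).

Step 2 — invert Sigma. det(Sigma) = 14·10 - (0)² = 140.
  Sigma^{-1} = (1/det) · [[d, -b], [-b, a]] = [[0.0714, 0],
 [0, 0.1]].

Step 3 — form the quadratic (x - mu)^T · Sigma^{-1} · (x - mu):
  Sigma^{-1} · (x - mu) = (-0.1429, 0.3).
  (x - mu)^T · [Sigma^{-1} · (x - mu)] = (-2)·(-0.1429) + (3)·(0.3) = 1.1857.

Step 4 — take square root: d = √(1.1857) ≈ 1.0889.

d(x, mu) = √(1.1857) ≈ 1.0889


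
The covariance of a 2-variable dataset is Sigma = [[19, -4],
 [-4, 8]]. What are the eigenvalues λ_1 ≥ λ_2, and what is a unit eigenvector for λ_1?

Step 1 — characteristic polynomial of 2×2 Sigma:
  det(Sigma - λI) = λ² - trace · λ + det = 0.
  trace = 19 + 8 = 27, det = 19·8 - (-4)² = 136.
Step 2 — discriminant:
  Δ = trace² - 4·det = 729 - 544 = 185.
Step 3 — eigenvalues:
  λ = (trace ± √Δ)/2 = (27 ± 13.6015)/2,
  λ_1 = 20.3007,  λ_2 = 6.6993.

Step 4 — unit eigenvector for λ_1: solve (Sigma - λ_1 I)v = 0. First row:
  (19 - 20.3007)·v_x + (-4)·v_y = 0, i.e. (-1.3007)·v_x + (-4)·v_y = 0,
  so v ∝ (b, λ_1 - a) = (-4, 1.3007); multiply by -1 so the first entry is positive: u = (4, -1.3007).
  ||u|| = √((4)² + (-1.3007)²) = √(17.6919) ≈ 4.2062,
  v_1 = u/||u|| ≈ (0.951, -0.3092) (||v_1|| = 1).

λ_1 = 20.3007,  λ_2 = 6.6993;  v_1 ≈ (0.951, -0.3092)


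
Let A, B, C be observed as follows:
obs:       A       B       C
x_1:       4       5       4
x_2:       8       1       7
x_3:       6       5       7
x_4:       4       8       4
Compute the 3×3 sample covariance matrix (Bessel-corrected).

Step 1 — column means:
  mean(A) = (4 + 8 + 6 + 4) / 4 = 22/4 = 5.5
  mean(B) = (5 + 1 + 5 + 8) / 4 = 19/4 = 4.75
  mean(C) = (4 + 7 + 7 + 4) / 4 = 22/4 = 5.5

Step 2 — sample covariance S[i,j] = (1/(n-1)) · Σ_k (x_{k,i} - mean_i) · (x_{k,j} - mean_j), with n-1 = 3.
  S[A,A] = ((-1.5)·(-1.5) + (2.5)·(2.5) + (0.5)·(0.5) + (-1.5)·(-1.5)) / 3 = 11/3 = 3.6667
  S[A,B] = ((-1.5)·(0.25) + (2.5)·(-3.75) + (0.5)·(0.25) + (-1.5)·(3.25)) / 3 = -14.5/3 = -4.8333
  S[A,C] = ((-1.5)·(-1.5) + (2.5)·(1.5) + (0.5)·(1.5) + (-1.5)·(-1.5)) / 3 = 9/3 = 3
  S[B,B] = ((0.25)·(0.25) + (-3.75)·(-3.75) + (0.25)·(0.25) + (3.25)·(3.25)) / 3 = 24.75/3 = 8.25
  S[B,C] = ((0.25)·(-1.5) + (-3.75)·(1.5) + (0.25)·(1.5) + (3.25)·(-1.5)) / 3 = -10.5/3 = -3.5
  S[C,C] = ((-1.5)·(-1.5) + (1.5)·(1.5) + (1.5)·(1.5) + (-1.5)·(-1.5)) / 3 = 9/3 = 3

S is symmetric (S[j,i] = S[i,j]). Assembling:

S = [[3.6667, -4.8333, 3],
 [-4.8333, 8.25, -3.5],
 [3, -3.5, 3]]


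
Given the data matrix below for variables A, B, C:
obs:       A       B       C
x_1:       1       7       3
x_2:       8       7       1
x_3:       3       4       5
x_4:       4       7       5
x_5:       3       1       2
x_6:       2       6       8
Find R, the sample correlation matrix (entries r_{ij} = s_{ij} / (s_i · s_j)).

Step 1 — column means:
  mean(A) = (1 + 8 + 3 + 4 + 3 + 2) / 6 = 21/6 = 3.5
  mean(B) = (7 + 7 + 4 + 7 + 1 + 6) / 6 = 32/6 = 5.3333
  mean(C) = (3 + 1 + 5 + 5 + 2 + 8) / 6 = 24/6 = 4

Step 2 — sample variances and covariances s[i,j] = (1/(n-1)) · Σ_k (x_{k,i} - mean_i) · (x_{k,j} - mean_j), with n-1 = 5:
  s[A,A] = ((-2.5)·(-2.5) + (4.5)·(4.5) + (-0.5)·(-0.5) + (0.5)·(0.5) + (-0.5)·(-0.5) + (-1.5)·(-1.5)) / 5 = 29.5/5 = 5.9
  s[A,B] = ((-2.5)·(1.6667) + (4.5)·(1.6667) + (-0.5)·(-1.3333) + (0.5)·(1.6667) + (-0.5)·(-4.3333) + (-1.5)·(0.6667)) / 5 = 6/5 = 1.2
  s[A,C] = ((-2.5)·(-1) + (4.5)·(-3) + (-0.5)·(1) + (0.5)·(1) + (-0.5)·(-2) + (-1.5)·(4)) / 5 = -16/5 = -3.2
  s[B,B] = ((1.6667)·(1.6667) + (1.6667)·(1.6667) + (-1.3333)·(-1.3333) + (1.6667)·(1.6667) + (-4.3333)·(-4.3333) + (0.6667)·(0.6667)) / 5 = 29.3333/5 = 5.8667
  s[B,C] = ((1.6667)·(-1) + (1.6667)·(-3) + (-1.3333)·(1) + (1.6667)·(1) + (-4.3333)·(-2) + (0.6667)·(4)) / 5 = 5/5 = 1
  s[C,C] = ((-1)·(-1) + (-3)·(-3) + (1)·(1) + (1)·(1) + (-2)·(-2) + (4)·(4)) / 5 = 32/5 = 6.4
  Sample standard deviations s_i = √(s[i,i]):
  s(A) = √(5.9) = 2.429
  s(B) = √(5.8667) = 2.4221
  s(C) = √(6.4) = 2.5298

Step 3 — r_{ij} = s_{ij} / (s_i · s_j):
  r[A,A] = 1 (diagonal).
  r[A,B] = 1.2 / (2.429 · 2.4221) = 1.2 / 5.8833 = 0.204
  r[A,C] = -3.2 / (2.429 · 2.5298) = -3.2 / 6.1449 = -0.5208
  r[B,B] = 1 (diagonal).
  r[B,C] = 1 / (2.4221 · 2.5298) = 1 / 6.1275 = 0.1632
  r[C,C] = 1 (diagonal).

R is symmetric with unit diagonal. Assembling:

R = [[1, 0.204, -0.5208],
 [0.204, 1, 0.1632],
 [-0.5208, 0.1632, 1]]
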